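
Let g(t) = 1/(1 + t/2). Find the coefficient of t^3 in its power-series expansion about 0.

-1/8

Apply the Taylor formula c_k = f^(k)(a)/k!.
g(0) = 1
g′(0) = -1/2
g′′(0) = 1/2
g′′′(0) = -3/4
The Taylor polynomial is Σ g^(k)(0)/k! · t^k.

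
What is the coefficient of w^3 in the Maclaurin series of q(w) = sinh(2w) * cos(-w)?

1/3

Expand each factor separately, then convolve coefficients.
So c_3 = q′′′(0)/3! = 1/3.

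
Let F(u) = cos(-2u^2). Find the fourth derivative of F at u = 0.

The coefficient of u^4 in the expansion is -2, so F^(4)(0) = 4! * (-2) = -48.

-48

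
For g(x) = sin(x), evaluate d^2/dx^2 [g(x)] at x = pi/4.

-sqrt(2)/2

From the series, [(x - pi/4)^2] g = -sqrt(2)/4; multiply by 2! = 2 to get -sqrt(2)/2.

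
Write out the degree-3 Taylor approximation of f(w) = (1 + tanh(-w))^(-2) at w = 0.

Let u equal the inner series; expand the outer function in u and truncate.

10*w^3/3 + 3*w^2 + 2*w + 1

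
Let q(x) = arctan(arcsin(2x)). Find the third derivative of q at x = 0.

Plug the Maclaurin series of the inner function into that of the outer and collect terms.
The coefficient of x^3 in the expansion is -4/3, so q′′′(0) = 3! * (-4/3) = -8.

-8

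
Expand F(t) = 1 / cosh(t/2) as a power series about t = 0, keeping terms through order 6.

-61*t^6/46080 + 5*t^4/384 - t^2/8 + 1

Invert the denominator's series and multiply.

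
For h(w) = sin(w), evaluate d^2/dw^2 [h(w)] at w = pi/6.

The coefficient of (w - pi/6)^2 in the expansion is -1/4, so h′′(pi/6) = 2! * (-1/4) = -1/2.

-1/2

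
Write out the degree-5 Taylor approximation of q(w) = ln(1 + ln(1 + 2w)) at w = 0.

304*w^5/5 - 70*w^4/3 + 28*w^3/3 - 4*w^2 + 2*w

Compose series: expand the inner function first, then feed it into the outer expansion.
[w^0] = 0;  [w^1] = 2;  [w^2] = -4;  [w^3] = 28/3;  [w^4] = -70/3;  [w^5] = 304/5.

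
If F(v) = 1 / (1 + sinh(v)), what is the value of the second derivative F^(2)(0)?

Use the geometric series for the reciprocal, then substitute.
The coefficient of v^2 in the expansion is 1, so F′′(0) = 2! * (1) = 2.

2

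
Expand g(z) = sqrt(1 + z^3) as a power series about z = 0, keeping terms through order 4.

z^3/2 + 1

[z^0] = 1;  [z^1] = 0;  [z^2] = 0;  [z^3] = 1/2;  [z^4] = 0.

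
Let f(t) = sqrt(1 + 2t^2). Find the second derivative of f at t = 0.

2

The coefficient of t^2 in the expansion is 1, so f′′(0) = 2! * (1) = 2.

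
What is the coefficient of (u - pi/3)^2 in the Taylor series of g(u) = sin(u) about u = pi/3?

-sqrt(3)/4

Apply the Taylor formula c_k = f^(k)(a)/k!.
So c_2 = g′′(pi/3)/2! = -sqrt(3)/4.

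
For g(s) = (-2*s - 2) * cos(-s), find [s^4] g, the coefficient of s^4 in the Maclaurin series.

Multiply each power in the prefactor through the base expansion.
g(0) = -2
g′(0) = -2
g′′(0) = 2
g′′′(0) = 6
g^(4)(0) = -2
The Taylor polynomial is Σ g^(k)(0)/k! · s^k.

-1/12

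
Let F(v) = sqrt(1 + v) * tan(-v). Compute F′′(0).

-1

Take the Cauchy product of the two expansions.
The coefficient of v^2 in the expansion is -1/2, so F′′(0) = 2! * (-1/2) = -1.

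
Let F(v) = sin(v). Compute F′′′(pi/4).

-sqrt(2)/2

Differentiate repeatedly and evaluate at the center.
The coefficient of (v - pi/4)^3 in the expansion is -sqrt(2)/12, so F′′′(pi/4) = 3! * (-sqrt(2)/12) = -sqrt(2)/2.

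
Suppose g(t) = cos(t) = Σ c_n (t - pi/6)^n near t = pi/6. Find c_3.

1/12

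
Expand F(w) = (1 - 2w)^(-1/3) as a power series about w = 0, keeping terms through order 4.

560*w^4/243 + 112*w^3/81 + 8*w^2/9 + 2*w/3 + 1

[w^0] = 1;  [w^1] = 2/3;  [w^2] = 8/9;  [w^3] = 112/81;  [w^4] = 560/243.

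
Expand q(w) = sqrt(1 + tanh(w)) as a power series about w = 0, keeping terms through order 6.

Substitute the inner expansion into the outer series and collect powers.
q(0) = 1
q′(0) = 1/2
q′′(0) = -1/4
q′′′(0) = -5/8
q^(4)(0) = 17/16
q^(5)(0) = 121/32
q^(6)(0) = -721/64
Then c_k = q^(k)(0)/k! gives each Taylor coefficient.

-721*w^6/46080 + 121*w^5/3840 + 17*w^4/384 - 5*w^3/48 - w^2/8 + w/2 + 1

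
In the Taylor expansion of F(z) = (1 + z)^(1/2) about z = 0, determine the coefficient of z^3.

1/16

F(0) = 1
F′(0) = 1/2
F′′(0) = -1/4
F′′′(0) = 3/8
Then c_k = F^(k)(0)/k! gives each Taylor coefficient.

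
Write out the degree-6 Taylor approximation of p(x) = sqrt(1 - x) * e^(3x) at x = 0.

Multiply the two series term by term and collect like powers.

-1005*x^6/1024 - 833*x^5/1280 + 43*x^4/128 + 29*x^3/16 + 23*x^2/8 + 5*x/2 + 1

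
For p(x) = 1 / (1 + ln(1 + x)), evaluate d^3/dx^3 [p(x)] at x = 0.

Use the geometric series for the reciprocal, then substitute.
From the series, [x^3] p = -7/3; multiply by 3! = 6 to get -14.

-14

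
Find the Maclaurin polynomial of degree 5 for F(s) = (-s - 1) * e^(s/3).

-2*s^5/3645 - 13*s^4/1944 - 5*s^3/81 - 7*s^2/18 - 4*s/3 - 1

Distribute the polynomial across the series and collect like powers.
F(0) = -1
F′(0) = -4/3
F′′(0) = -7/9
F′′′(0) = -10/27
F^(4)(0) = -13/81
F^(5)(0) = -16/243
Then c_k = F^(k)(0)/k! gives each Taylor coefficient.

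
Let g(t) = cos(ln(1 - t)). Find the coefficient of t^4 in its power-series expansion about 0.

Let u equal the inner series; expand the outer function in u and truncate.
g(0) = 1
g′(0) = 0
g′′(0) = -1
g′′′(0) = -3
g^(4)(0) = -10
So c_4 = g^(4)(0)/4! = -5/12.

-5/12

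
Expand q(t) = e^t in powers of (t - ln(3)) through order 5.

(t - ln(3))^5/40 + (t - ln(3))^4/8 + (t - ln(3))^3/2 + 3*(t - ln(3))^2/2 + 3*(t - ln(3)) + 3

q(ln(3)) = 3
q′(ln(3)) = 3
q′′(ln(3)) = 3
q′′′(ln(3)) = 3
q^(4)(ln(3)) = 3
q^(5)(ln(3)) = 3
Then c_k = q^(k)(ln(3))/k! gives each Taylor coefficient.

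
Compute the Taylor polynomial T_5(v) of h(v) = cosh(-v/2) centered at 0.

v^4/384 + v^2/8 + 1

h(0) = 1
h′(0) = 0
h′′(0) = 1/4
h′′′(0) = 0
h^(4)(0) = 1/16
h^(5)(0) = 0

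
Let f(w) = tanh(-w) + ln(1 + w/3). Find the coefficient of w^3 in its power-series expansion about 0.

Combine the two series term by term.
[w^0] = 0;  [w^1] = -2/3;  [w^2] = -1/18;  [w^3] = 28/81.
So c_3 = f′′′(0)/3! = 28/81.

28/81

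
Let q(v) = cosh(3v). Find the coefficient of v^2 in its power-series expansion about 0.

9/2

[v^0] = 1;  [v^1] = 0;  [v^2] = 9/2.
So c_2 = q′′(0)/2! = 9/2.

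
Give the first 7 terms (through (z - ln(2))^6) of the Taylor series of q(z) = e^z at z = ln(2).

(z - ln(2))^6/360 + (z - ln(2))^5/60 + (z - ln(2))^4/12 + (z - ln(2))^3/3 + (z - ln(2))^2 + 2*(z - ln(2)) + 2

q(ln(2)) = 2
q′(ln(2)) = 2
q′′(ln(2)) = 2
q′′′(ln(2)) = 2
q^(4)(ln(2)) = 2
q^(5)(ln(2)) = 2
q^(6)(ln(2)) = 2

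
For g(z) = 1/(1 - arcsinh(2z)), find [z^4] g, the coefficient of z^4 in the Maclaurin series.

Compose series: expand the inner function first, then feed it into the outer expansion.

32/3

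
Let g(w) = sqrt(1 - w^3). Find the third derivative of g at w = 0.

Apply the Taylor formula c_k = f^(k)(a)/k!.
The coefficient of w^3 in the expansion is -1/2, so g′′′(0) = 3! * (-1/2) = -3.

-3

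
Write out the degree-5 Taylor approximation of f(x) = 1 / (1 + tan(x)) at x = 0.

-32*x^5/15 + 5*x^4/3 - 4*x^3/3 + x^2 - x + 1

Use the geometric series for the reciprocal, then substitute.
f(0) = 1
f′(0) = -1
f′′(0) = 2
f′′′(0) = -8
f^(4)(0) = 40
f^(5)(0) = -256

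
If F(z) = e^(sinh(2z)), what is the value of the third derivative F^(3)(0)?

Plug the Maclaurin series of the inner function into that of the outer and collect terms.
The coefficient of z^3 in the expansion is 8/3, so F′′′(0) = 3! * (8/3) = 16.

16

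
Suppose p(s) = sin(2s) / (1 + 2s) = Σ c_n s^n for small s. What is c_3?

Expand each factor separately, then convolve coefficients.
p(0) = 0
p′(0) = 2
p′′(0) = -8
p′′′(0) = 40
So c_3 = p′′′(0)/3! = 20/3.

20/3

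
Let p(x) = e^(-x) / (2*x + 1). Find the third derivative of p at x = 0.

-79

Multiply the numerator's expansion by the denominator's geometric series.
The coefficient of x^3 in the expansion is -79/6, so p′′′(0) = 3! * (-79/6) = -79.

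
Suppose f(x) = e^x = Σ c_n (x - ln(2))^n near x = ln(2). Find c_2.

1

f(ln(2)) = 2
f′(ln(2)) = 2
f′′(ln(2)) = 2
So c_2 = f′′(ln(2))/2! = 1.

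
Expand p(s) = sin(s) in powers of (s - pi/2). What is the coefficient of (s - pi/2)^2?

-1/2

Apply the Taylor formula c_k = f^(k)(a)/k!.
p(pi/2) = 1
p′(pi/2) = 0
p′′(pi/2) = -1
Then c_k = p^(k)(pi/2)/k! gives each Taylor coefficient.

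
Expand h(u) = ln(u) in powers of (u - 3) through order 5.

h(3) = ln(3)
h′(3) = 1/3
h′′(3) = -1/9
h′′′(3) = 2/27
h^(4)(3) = -2/27
h^(5)(3) = 8/81

(u - 3)^5/1215 - (u - 3)^4/324 + (u - 3)^3/81 - (u - 3)^2/18 + (u - 3)/3 + ln(3)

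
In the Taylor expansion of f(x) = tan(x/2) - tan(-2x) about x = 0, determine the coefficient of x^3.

65/24

Add the two expansions coefficient-wise.
So c_3 = f′′′(0)/3! = 65/24.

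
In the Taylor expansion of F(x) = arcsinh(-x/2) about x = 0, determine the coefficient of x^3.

1/48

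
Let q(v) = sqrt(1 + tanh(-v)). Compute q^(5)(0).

Compose series: expand the inner function first, then feed it into the outer expansion.
The coefficient of v^5 in the expansion is -121/3840, so q^(5)(0) = 5! * (-121/3840) = -121/32.

-121/32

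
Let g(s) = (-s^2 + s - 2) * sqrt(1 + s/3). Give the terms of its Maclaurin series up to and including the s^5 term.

Distribute the polynomial across the series and collect like powers.

-47*s^5/15552 + 89*s^4/5184 - 5*s^3/27 - 29*s^2/36 + 2*s/3 - 2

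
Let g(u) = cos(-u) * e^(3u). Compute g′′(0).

8

Take the Cauchy product of the two expansions.
From the series, [u^2] g = 4; multiply by 2! = 2 to get 8.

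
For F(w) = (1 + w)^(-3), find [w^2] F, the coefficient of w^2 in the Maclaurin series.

6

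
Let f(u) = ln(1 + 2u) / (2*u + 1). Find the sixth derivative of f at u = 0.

Multiply the numerator's expansion by the denominator's geometric series.
The coefficient of u^6 in the expansion is -784/5, so f^(6)(0) = 6! * (-784/5) = -112896.

-112896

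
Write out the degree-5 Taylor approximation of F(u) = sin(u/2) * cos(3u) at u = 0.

Take the Cauchy product of the two expansions.
F(0) = 0
F′(0) = 1/2
F′′(0) = 0
F′′′(0) = -109/8
F^(4)(0) = 0
F^(5)(0) = 6841/32
The Taylor polynomial is Σ F^(k)(0)/k! · u^k.

6841*u^5/3840 - 109*u^3/48 + u/2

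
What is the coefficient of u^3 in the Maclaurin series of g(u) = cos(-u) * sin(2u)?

Write out both Maclaurin series and multiply, keeping only the needed powers.
[u^0] = 0;  [u^1] = 2;  [u^2] = 0;  [u^3] = -7/3.
So c_3 = g′′′(0)/3! = -7/3.

-7/3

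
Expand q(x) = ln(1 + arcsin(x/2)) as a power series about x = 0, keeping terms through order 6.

Let u equal the inner series; expand the outer function in u and truncate.
q(0) = 0
q′(0) = 1/2
q′′(0) = -1/4
q′′′(0) = 3/8
q^(4)(0) = -5/8
q^(5)(0) = 53/32
q^(6)(0) = -19/4
Then c_k = q^(k)(0)/k! gives each Taylor coefficient.

-19*x^6/2880 + 53*x^5/3840 - 5*x^4/192 + x^3/16 - x^2/8 + x/2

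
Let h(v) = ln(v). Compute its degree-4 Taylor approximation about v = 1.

-(v - 1)^4/4 + (v - 1)^3/3 - (v - 1)^2/2 + (v - 1)

[(v - 1)^0] = 0;  [(v - 1)^1] = 1;  [(v - 1)^2] = -1/2;  [(v - 1)^3] = 1/3;  [(v - 1)^4] = -1/4.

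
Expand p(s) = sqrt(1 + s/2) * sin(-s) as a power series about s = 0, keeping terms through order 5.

-341*s^5/30720 + 13*s^4/384 + 19*s^3/96 - s^2/4 - s

Take the Cauchy product of the two expansions.
p(0) = 0
p′(0) = -1
p′′(0) = -1/2
p′′′(0) = 19/16
p^(4)(0) = 13/16
p^(5)(0) = -341/256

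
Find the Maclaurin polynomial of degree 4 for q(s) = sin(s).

Differentiate repeatedly and evaluate at the center.
[s^0] = 0;  [s^1] = 1;  [s^2] = 0;  [s^3] = -1/6;  [s^4] = 0.

-s^3/6 + s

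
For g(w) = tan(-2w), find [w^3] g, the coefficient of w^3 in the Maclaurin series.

-8/3

c_3 = g′′′(0)/3! = -8/3.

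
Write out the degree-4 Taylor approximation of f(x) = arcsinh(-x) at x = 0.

x^3/6 - x

f(0) = 0
f′(0) = -1
f′′(0) = 0
f′′′(0) = 1
f^(4)(0) = 0
Dividing each by k! gives the coefficients c_0, ..., c_4.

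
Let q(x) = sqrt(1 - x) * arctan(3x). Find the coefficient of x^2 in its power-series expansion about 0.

-3/2

Write out both Maclaurin series and multiply, keeping only the needed powers.
q(0) = 0
q′(0) = 3
q′′(0) = -3
The Taylor polynomial is Σ q^(k)(0)/k! · x^k.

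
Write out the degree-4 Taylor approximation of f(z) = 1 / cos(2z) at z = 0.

Divide the numerator series by the denominator series (power-series long division).
f(0) = 1
f′(0) = 0
f′′(0) = 4
f′′′(0) = 0
f^(4)(0) = 80

10*z^4/3 + 2*z^2 + 1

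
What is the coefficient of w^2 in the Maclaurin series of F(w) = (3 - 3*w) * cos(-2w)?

-6

Multiply each power in the prefactor through the base expansion.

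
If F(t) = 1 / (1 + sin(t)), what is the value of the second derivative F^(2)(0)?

Write 1/(1+u) = 1 - u + u^2 - u^3 + ... and substitute the series for u.
The coefficient of t^2 in the expansion is 1, so F′′(0) = 2! * (1) = 2.

2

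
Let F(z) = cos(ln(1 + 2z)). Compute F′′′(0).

24

Compose series: expand the inner function first, then feed it into the outer expansion.
The coefficient of z^3 in the expansion is 4, so F′′′(0) = 3! * (4) = 24.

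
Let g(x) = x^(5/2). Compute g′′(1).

Differentiate repeatedly and evaluate at the center.
The coefficient of (x - 1)^2 in the expansion is 15/8, so g′′(1) = 2! * (15/8) = 15/4.

15/4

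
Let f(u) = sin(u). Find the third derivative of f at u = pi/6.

-sqrt(3)/2

The coefficient of (u - pi/6)^3 in the expansion is -sqrt(3)/12, so f′′′(pi/6) = 3! * (-sqrt(3)/12) = -sqrt(3)/2.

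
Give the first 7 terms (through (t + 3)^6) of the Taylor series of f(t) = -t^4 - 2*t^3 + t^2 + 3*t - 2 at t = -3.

[(t + 3)^0] = -29;  [(t + 3)^1] = 51;  [(t + 3)^2] = -35;  [(t + 3)^3] = 10;  [(t + 3)^4] = -1;  [(t + 3)^5] = 0;  [(t + 3)^6] = 0.

-(t + 3)^4 + 10*(t + 3)^3 - 35*(t + 3)^2 + 51*(t + 3) - 29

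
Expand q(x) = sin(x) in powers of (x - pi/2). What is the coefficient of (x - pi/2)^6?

-1/720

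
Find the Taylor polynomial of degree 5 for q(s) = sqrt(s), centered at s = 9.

7*(s - 9)^5/5038848 - 5*(s - 9)^4/279936 + (s - 9)^3/3888 - (s - 9)^2/216 + (s - 9)/6 + 3

Apply the Taylor formula c_k = f^(k)(a)/k!.
q(9) = 3
q′(9) = 1/6
q′′(9) = -1/108
q′′′(9) = 1/648
q^(4)(9) = -5/11664
q^(5)(9) = 35/209952
Dividing each by k! gives the coefficients c_0, ..., c_5.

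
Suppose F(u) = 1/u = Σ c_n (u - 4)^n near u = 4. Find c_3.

-1/256

F(4) = 1/4
F′(4) = -1/16
F′′(4) = 1/32
F′′′(4) = -3/128
The Taylor polynomial is Σ F^(k)(4)/k! · (u - 4)^k.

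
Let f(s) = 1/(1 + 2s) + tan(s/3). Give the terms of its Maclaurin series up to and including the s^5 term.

-116638*s^5/3645 + 16*s^4 - 647*s^3/81 + 4*s^2 - 5*s/3 + 1

Add the two expansions coefficient-wise.
f(0) = 1
f′(0) = -5/3
f′′(0) = 8
f′′′(0) = -1294/27
f^(4)(0) = 384
f^(5)(0) = -933104/243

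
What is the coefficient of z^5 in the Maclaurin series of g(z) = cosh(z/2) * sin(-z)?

Write out both Maclaurin series and multiply, keeping only the needed powers.
g(0) = 0
g′(0) = -1
g′′(0) = 0
g′′′(0) = 1/4
g^(4)(0) = 0
g^(5)(0) = 19/16

19/1920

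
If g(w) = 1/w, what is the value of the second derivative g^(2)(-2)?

-1/4

The coefficient of (w + 2)^2 in the expansion is -1/8, so g′′(-2) = 2! * (-1/8) = -1/4.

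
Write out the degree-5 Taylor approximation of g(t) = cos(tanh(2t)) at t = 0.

6*t^4 - 2*t^2 + 1

Substitute the inner expansion into the outer series and collect powers.
[t^0] = 1;  [t^1] = 0;  [t^2] = -2;  [t^3] = 0;  [t^4] = 6;  [t^5] = 0.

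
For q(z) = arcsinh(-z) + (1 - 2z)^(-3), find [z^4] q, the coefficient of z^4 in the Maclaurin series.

Add the two expansions coefficient-wise.
So c_4 = q^(4)(0)/4! = 240.

240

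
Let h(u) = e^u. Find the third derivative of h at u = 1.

The coefficient of (u - 1)^3 in the expansion is e/6, so h′′′(1) = 3! * (e/6) = e.

e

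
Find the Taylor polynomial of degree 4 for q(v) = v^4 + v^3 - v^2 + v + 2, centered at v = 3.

Use the known series and substitute for the argument.
[(v - 3)^0] = 104;  [(v - 3)^1] = 130;  [(v - 3)^2] = 62;  [(v - 3)^3] = 13;  [(v - 3)^4] = 1.

(v - 3)^4 + 13*(v - 3)^3 + 62*(v - 3)^2 + 130*(v - 3) + 104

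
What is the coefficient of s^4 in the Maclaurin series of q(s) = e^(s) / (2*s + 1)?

233/24

Use 1/(1 - r) = Σ r^k on the denominator, then take the Cauchy product.
q(0) = 1
q′(0) = -1
q′′(0) = 5
q′′′(0) = -29
q^(4)(0) = 233
Dividing each by k! gives the coefficients c_0, ..., c_4.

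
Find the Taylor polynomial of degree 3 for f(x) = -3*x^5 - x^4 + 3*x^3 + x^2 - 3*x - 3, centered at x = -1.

-23*(x + 1)^3 + 16*(x + 1)^2 - 7*(x + 1)

f(-1) = 0
f′(-1) = -7
f′′(-1) = 32
f′′′(-1) = -138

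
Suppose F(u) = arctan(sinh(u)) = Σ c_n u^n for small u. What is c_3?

Let u equal the inner series; expand the outer function in u and truncate.
F(0) = 0
F′(0) = 1
F′′(0) = 0
F′′′(0) = -1
Then c_k = F^(k)(0)/k! gives each Taylor coefficient.

-1/6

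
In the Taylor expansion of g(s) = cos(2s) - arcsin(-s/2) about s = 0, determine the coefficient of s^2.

Add the two expansions coefficient-wise.
g(0) = 1
g′(0) = 1/2
g′′(0) = -4
So c_2 = g′′(0)/2! = -2.

-2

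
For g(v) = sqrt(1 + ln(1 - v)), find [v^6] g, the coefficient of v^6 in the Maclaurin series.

-22819/46080

Compose series: expand the inner function first, then feed it into the outer expansion.
g(0) = 1
g′(0) = -1/2
g′′(0) = -3/4
g′′′(0) = -17/8
g^(4)(0) = -143/16
g^(5)(0) = -1609/32
g^(6)(0) = -22819/64
So c_6 = g^(6)(0)/6! = -22819/46080.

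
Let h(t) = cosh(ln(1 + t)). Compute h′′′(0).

-3

Plug the Maclaurin series of the inner function into that of the outer and collect terms.
The coefficient of t^3 in the expansion is -1/2, so h′′′(0) = 3! * (-1/2) = -3.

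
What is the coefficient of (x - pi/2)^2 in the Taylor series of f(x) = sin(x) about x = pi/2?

-1/2

f(pi/2) = 1
f′(pi/2) = 0
f′′(pi/2) = -1
So c_2 = f′′(pi/2)/2! = -1/2.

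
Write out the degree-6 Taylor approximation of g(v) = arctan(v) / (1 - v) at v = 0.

13*v^6/15 + 13*v^5/15 + 2*v^4/3 + 2*v^3/3 + v^2 + v

Multiply the numerator's expansion by the denominator's geometric series.
g(0) = 0
g′(0) = 1
g′′(0) = 2
g′′′(0) = 4
g^(4)(0) = 16
g^(5)(0) = 104
g^(6)(0) = 624
Dividing each by k! gives the coefficients c_0, ..., c_6.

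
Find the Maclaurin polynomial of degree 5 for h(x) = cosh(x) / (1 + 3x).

Expand each factor separately, then convolve coefficients.
[x^0] = 1;  [x^1] = -3;  [x^2] = 19/2;  [x^3] = -57/2;  [x^4] = 2053/24;  [x^5] = -2053/8.

-2053*x^5/8 + 2053*x^4/24 - 57*x^3/2 + 19*x^2/2 - 3*x + 1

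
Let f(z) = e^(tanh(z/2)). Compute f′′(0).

1/4

Substitute the inner expansion into the outer series and collect powers.
From the series, [z^2] f = 1/8; multiply by 2! = 2 to get 1/4.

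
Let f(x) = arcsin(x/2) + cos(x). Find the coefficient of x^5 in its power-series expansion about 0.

3/1280

Combine the two series term by term.
f(0) = 1
f′(0) = 1/2
f′′(0) = -1
f′′′(0) = 1/8
f^(4)(0) = 1
f^(5)(0) = 9/32
So c_5 = f^(5)(0)/5! = 3/1280.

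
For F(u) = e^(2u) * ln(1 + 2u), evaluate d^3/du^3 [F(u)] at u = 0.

Take the Cauchy product of the two expansions.
The coefficient of u^3 in the expansion is 8/3, so F′′′(0) = 3! * (8/3) = 16.

16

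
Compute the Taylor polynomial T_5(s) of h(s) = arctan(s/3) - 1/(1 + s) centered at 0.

Expand each term separately and add.
h(0) = -1
h′(0) = 4/3
h′′(0) = -2
h′′′(0) = 160/27
h^(4)(0) = -24
h^(5)(0) = 9728/81
Dividing each by k! gives the coefficients c_0, ..., c_5.

1216*s^5/1215 - s^4 + 80*s^3/81 - s^2 + 4*s/3 - 1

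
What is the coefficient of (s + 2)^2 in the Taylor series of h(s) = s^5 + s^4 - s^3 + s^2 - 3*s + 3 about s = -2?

-49

h(-2) = 5
h′(-2) = 29
h′′(-2) = -98
Then c_k = h^(k)(-2)/k! gives each Taylor coefficient.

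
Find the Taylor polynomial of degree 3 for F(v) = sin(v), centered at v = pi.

(v - pi)^3/6 - (v - pi)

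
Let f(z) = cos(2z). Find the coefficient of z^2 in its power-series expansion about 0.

-2

Apply the Taylor formula c_k = f^(k)(a)/k!.
f(0) = 1
f′(0) = 0
f′′(0) = -4
So c_2 = f′′(0)/2! = -2.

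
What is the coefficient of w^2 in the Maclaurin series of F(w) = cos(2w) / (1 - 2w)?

Take the Cauchy product of the two expansions.
F(0) = 1
F′(0) = 2
F′′(0) = 4

2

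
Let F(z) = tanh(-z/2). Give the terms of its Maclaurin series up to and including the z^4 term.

z^3/24 - z/2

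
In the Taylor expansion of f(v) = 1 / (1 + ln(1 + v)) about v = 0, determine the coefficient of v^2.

3/2

Write 1/(1+u) = 1 - u + u^2 - u^3 + ... and substitute the series for u.
[v^0] = 1;  [v^1] = -1;  [v^2] = 3/2.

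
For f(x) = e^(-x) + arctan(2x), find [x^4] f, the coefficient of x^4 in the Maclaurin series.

Add the two expansions coefficient-wise.
f(0) = 1
f′(0) = 1
f′′(0) = 1
f′′′(0) = -17
f^(4)(0) = 1
So c_4 = f^(4)(0)/4! = 1/24.

1/24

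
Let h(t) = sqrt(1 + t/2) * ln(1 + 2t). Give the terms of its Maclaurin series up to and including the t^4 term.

-625*t^4/192 + 101*t^3/48 - 3*t^2/2 + 2*t

Multiply the two series term by term and collect like powers.
[t^0] = 0;  [t^1] = 2;  [t^2] = -3/2;  [t^3] = 101/48;  [t^4] = -625/192.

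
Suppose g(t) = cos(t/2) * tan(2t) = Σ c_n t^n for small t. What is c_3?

29/12

Write out both Maclaurin series and multiply, keeping only the needed powers.
g(0) = 0
g′(0) = 2
g′′(0) = 0
g′′′(0) = 29/2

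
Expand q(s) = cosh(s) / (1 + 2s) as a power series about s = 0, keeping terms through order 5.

Multiply the two series term by term and collect like powers.
[s^0] = 1;  [s^1] = -2;  [s^2] = 9/2;  [s^3] = -9;  [s^4] = 433/24;  [s^5] = -433/12.

-433*s^5/12 + 433*s^4/24 - 9*s^3 + 9*s^2/2 - 2*s + 1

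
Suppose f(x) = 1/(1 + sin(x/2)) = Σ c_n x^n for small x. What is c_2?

Substitute the inner expansion into the outer series and collect powers.
[x^0] = 1;  [x^1] = -1/2;  [x^2] = 1/4.

1/4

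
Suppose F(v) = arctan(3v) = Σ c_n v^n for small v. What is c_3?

-9

Apply the Taylor formula c_k = f^(k)(a)/k!.
F(0) = 0
F′(0) = 3
F′′(0) = 0
F′′′(0) = -54
So c_3 = F′′′(0)/3! = -9.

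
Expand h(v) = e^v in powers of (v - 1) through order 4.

h(1) = e
h′(1) = e
h′′(1) = e
h′′′(1) = e
h^(4)(1) = e

e*(v - 1)^4/24 + e*(v - 1)^3/6 + e*(v - 1)^2/2 + e*(v - 1) + e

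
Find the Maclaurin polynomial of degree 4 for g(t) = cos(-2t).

2*t^4/3 - 2*t^2 + 1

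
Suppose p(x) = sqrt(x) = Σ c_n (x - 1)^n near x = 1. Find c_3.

Differentiate repeatedly and evaluate at the center.
p(1) = 1
p′(1) = 1/2
p′′(1) = -1/4
p′′′(1) = 3/8
Dividing each by k! gives the coefficients c_0, ..., c_3.

1/16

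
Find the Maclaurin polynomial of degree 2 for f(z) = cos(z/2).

1 - z^2/8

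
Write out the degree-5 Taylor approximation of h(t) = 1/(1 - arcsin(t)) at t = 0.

Let u equal the inner series; expand the outer function in u and truncate.
[t^0] = 1;  [t^1] = 1;  [t^2] = 1;  [t^3] = 7/6;  [t^4] = 4/3;  [t^5] = 63/40.

63*t^5/40 + 4*t^4/3 + 7*t^3/6 + t^2 + t + 1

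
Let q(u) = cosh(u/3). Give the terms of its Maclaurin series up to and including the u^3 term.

q(0) = 1
q′(0) = 0
q′′(0) = 1/9
q′′′(0) = 0
Dividing each by k! gives the coefficients c_0, ..., c_3.

u^2/18 + 1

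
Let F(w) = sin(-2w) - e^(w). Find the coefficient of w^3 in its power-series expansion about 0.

Combine the two series term by term.

7/6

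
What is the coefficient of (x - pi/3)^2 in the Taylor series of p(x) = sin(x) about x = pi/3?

Differentiate repeatedly and evaluate at the center.
p(pi/3) = sqrt(3)/2
p′(pi/3) = 1/2
p′′(pi/3) = -sqrt(3)/2
So c_2 = p′′(pi/3)/2! = -sqrt(3)/4.

-sqrt(3)/4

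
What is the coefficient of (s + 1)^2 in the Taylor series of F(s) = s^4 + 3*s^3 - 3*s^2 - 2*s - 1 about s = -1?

-6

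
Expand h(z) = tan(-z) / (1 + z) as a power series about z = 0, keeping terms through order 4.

Multiply the two series term by term and collect like powers.
[z^0] = 0;  [z^1] = -1;  [z^2] = 1;  [z^3] = -4/3;  [z^4] = 4/3.

4*z^4/3 - 4*z^3/3 + z^2 - z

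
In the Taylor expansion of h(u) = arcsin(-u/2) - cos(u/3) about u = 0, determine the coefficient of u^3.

-1/48

Add the two expansions coefficient-wise.
[u^0] = -1;  [u^1] = -1/2;  [u^2] = 1/18;  [u^3] = -1/48.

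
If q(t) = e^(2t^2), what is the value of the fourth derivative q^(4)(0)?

Differentiate repeatedly and evaluate at the center.
The coefficient of t^4 in the expansion is 2, so q^(4)(0) = 4! * (2) = 48.

48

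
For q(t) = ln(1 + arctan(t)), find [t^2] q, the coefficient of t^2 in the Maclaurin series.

Let u equal the inner series; expand the outer function in u and truncate.
q(0) = 0
q′(0) = 1
q′′(0) = -1
So c_2 = q′′(0)/2! = -1/2.

-1/2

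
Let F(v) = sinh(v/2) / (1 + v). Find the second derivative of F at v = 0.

Take the Cauchy product of the two expansions.
From the series, [v^2] F = -1/2; multiply by 2! = 2 to get -1.

-1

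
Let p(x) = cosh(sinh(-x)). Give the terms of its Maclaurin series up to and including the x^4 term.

5*x^4/24 + x^2/2 + 1

Compose series: expand the inner function first, then feed it into the outer expansion.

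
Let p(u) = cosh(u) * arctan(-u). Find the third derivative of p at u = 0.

-1

Take the Cauchy product of the two expansions.
From the series, [u^3] p = -1/6; multiply by 3! = 6 to get -1.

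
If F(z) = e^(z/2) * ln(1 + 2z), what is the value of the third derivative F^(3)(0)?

23/2

Take the Cauchy product of the two expansions.
The coefficient of z^3 in the expansion is 23/12, so F′′′(0) = 3! * (23/12) = 23/2.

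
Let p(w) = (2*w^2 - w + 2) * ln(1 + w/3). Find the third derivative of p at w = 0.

Shift and add copies of the series according to the polynomial's terms.
From the series, [w^3] p = 121/162; multiply by 3! = 6 to get 121/27.

121/27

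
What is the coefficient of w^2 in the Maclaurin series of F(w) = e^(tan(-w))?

1/2

Plug the Maclaurin series of the inner function into that of the outer and collect terms.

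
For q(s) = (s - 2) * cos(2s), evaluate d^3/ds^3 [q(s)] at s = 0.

-12

Multiply each power in the prefactor through the base expansion.
From the series, [s^3] q = -2; multiply by 3! = 6 to get -12.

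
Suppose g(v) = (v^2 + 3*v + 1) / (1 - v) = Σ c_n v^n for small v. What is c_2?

5

Shift and add copies of the series according to the polynomial's terms.
g(0) = 1
g′(0) = 4
g′′(0) = 10
So c_2 = g′′(0)/2! = 5.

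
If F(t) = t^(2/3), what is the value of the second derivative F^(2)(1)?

-2/9

Apply the Taylor formula c_k = f^(k)(a)/k!.
From the series, [(t - 1)^2] F = -1/9; multiply by 2! = 2 to get -2/9.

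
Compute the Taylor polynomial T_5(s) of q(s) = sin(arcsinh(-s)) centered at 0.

Substitute the inner expansion into the outer series and collect powers.
q(0) = 0
q′(0) = -1
q′′(0) = 0
q′′′(0) = 2
q^(4)(0) = 0
q^(5)(0) = -20

-s^5/6 + s^3/3 - s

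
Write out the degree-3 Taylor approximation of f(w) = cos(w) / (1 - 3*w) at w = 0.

Multiply the numerator's expansion by the denominator's geometric series.

51*w^3/2 + 17*w^2/2 + 3*w + 1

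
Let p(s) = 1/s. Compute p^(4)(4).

3/128

Compute the successive derivatives at the expansion point and divide by k!.
The coefficient of (s - 4)^4 in the expansion is 1/1024, so p^(4)(4) = 4! * (1/1024) = 3/128.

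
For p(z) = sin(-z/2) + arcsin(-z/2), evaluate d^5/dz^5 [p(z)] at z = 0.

Expand each term separately and add.
The coefficient of z^5 in the expansion is -1/384, so p^(5)(0) = 5! * (-1/384) = -5/16.

-5/16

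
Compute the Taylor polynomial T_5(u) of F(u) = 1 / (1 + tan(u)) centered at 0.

Expand as Σ (-1)^k u^k with u equal to the inner function's series.
F(0) = 1
F′(0) = -1
F′′(0) = 2
F′′′(0) = -8
F^(4)(0) = 40
F^(5)(0) = -256

-32*u^5/15 + 5*u^4/3 - 4*u^3/3 + u^2 - u + 1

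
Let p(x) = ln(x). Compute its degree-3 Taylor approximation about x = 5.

p(5) = ln(5)
p′(5) = 1/5
p′′(5) = -1/25
p′′′(5) = 2/125

(x - 5)^3/375 - (x - 5)^2/50 + (x - 5)/5 + ln(5)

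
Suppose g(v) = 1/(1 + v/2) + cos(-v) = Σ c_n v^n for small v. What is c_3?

-1/8

Add the two expansions coefficient-wise.
g(0) = 2
g′(0) = -1/2
g′′(0) = -1/2
g′′′(0) = -3/4
So c_3 = g′′′(0)/3! = -1/8.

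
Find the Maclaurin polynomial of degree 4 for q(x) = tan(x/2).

x^3/24 + x/2

Use the known series and substitute for the argument.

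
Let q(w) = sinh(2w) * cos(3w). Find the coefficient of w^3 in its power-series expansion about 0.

Expand each factor separately, then convolve coefficients.
q(0) = 0
q′(0) = 2
q′′(0) = 0
q′′′(0) = -46
So c_3 = q′′′(0)/3! = -23/3.

-23/3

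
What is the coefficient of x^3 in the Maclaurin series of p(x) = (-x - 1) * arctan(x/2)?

1/24

Multiply each power in the prefactor through the base expansion.
[x^0] = 0;  [x^1] = -1/2;  [x^2] = -1/2;  [x^3] = 1/24.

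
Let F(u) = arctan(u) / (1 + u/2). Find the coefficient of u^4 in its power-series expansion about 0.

1/24

Write out both Maclaurin series and multiply, keeping only the needed powers.
So c_4 = F^(4)(0)/4! = 1/24.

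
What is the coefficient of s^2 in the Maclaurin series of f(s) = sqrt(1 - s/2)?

-1/32

Use the known series and substitute for the argument.
[s^0] = 1;  [s^1] = -1/4;  [s^2] = -1/32.
So c_2 = f′′(0)/2! = -1/32.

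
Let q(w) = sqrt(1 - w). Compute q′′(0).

-1/4

The coefficient of w^2 in the expansion is -1/8, so q′′(0) = 2! * (-1/8) = -1/4.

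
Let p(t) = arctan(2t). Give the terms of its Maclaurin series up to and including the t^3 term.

Apply the Taylor formula c_k = f^(k)(a)/k!.
p(0) = 0
p′(0) = 2
p′′(0) = 0
p′′′(0) = -16

-8*t^3/3 + 2*t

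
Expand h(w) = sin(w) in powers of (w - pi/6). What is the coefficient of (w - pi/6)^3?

h(pi/6) = 1/2
h′(pi/6) = sqrt(3)/2
h′′(pi/6) = -1/2
h′′′(pi/6) = -sqrt(3)/2

-sqrt(3)/12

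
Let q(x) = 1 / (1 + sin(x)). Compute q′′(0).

2

Use the geometric series for the reciprocal, then substitute.
The coefficient of x^2 in the expansion is 1, so q′′(0) = 2! * (1) = 2.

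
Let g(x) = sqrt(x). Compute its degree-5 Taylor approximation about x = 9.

g(9) = 3
g′(9) = 1/6
g′′(9) = -1/108
g′′′(9) = 1/648
g^(4)(9) = -5/11664
g^(5)(9) = 35/209952

7*(x - 9)^5/5038848 - 5*(x - 9)^4/279936 + (x - 9)^3/3888 - (x - 9)^2/216 + (x - 9)/6 + 3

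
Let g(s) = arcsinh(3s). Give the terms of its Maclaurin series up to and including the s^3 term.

[s^0] = 0;  [s^1] = 3;  [s^2] = 0;  [s^3] = -9/2.

-9*s^3/2 + 3*s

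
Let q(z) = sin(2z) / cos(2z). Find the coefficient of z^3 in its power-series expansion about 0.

8/3

Invert the denominator's series and multiply.
q(0) = 0
q′(0) = 2
q′′(0) = 0
q′′′(0) = 16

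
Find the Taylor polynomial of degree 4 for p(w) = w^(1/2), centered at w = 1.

-5*(w - 1)^4/128 + (w - 1)^3/16 - (w - 1)^2/8 + (w - 1)/2 + 1

Compute the successive derivatives at the expansion point and divide by k!.
p(1) = 1
p′(1) = 1/2
p′′(1) = -1/4
p′′′(1) = 3/8
p^(4)(1) = -15/16
The Taylor polynomial is Σ p^(k)(1)/k! · (w - 1)^k.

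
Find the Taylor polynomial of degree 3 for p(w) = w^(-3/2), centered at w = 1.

-35*(w - 1)^3/16 + 15*(w - 1)^2/8 - 3*(w - 1)/2 + 1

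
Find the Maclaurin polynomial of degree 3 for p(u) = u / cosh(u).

Write the quotient as an unknown series and match coefficients against numerator = denominator · series.
[u^0] = 0;  [u^1] = 1;  [u^2] = 0;  [u^3] = -1/2.

-u^3/2 + u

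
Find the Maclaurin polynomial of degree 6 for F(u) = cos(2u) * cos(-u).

-73*u^6/144 + 41*u^4/24 - 5*u^2/2 + 1

Take the Cauchy product of the two expansions.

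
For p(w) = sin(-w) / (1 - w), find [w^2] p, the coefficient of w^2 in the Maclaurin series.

Multiply the numerator's expansion by the denominator's geometric series.
p(0) = 0
p′(0) = -1
p′′(0) = -2
So c_2 = p′′(0)/2! = -1.

-1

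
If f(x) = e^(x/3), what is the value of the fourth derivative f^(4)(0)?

1/81

From the series, [x^4] f = 1/1944; multiply by 4! = 24 to get 1/81.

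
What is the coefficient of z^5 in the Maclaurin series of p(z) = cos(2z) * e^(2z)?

Expand each factor separately, then convolve coefficients.
p(0) = 1
p′(0) = 2
p′′(0) = 0
p′′′(0) = -16
p^(4)(0) = -64
p^(5)(0) = -128

-16/15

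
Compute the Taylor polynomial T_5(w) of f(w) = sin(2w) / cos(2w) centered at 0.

64*w^5/15 + 8*w^3/3 + 2*w

Write the quotient as an unknown series and match coefficients against numerator = denominator · series.
[w^0] = 0;  [w^1] = 2;  [w^2] = 0;  [w^3] = 8/3;  [w^4] = 0;  [w^5] = 64/15.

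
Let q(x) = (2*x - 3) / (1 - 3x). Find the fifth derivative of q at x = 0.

Multiply each power in the prefactor through the base expansion.
The coefficient of x^5 in the expansion is -567, so q^(5)(0) = 5! * (-567) = -68040.

-68040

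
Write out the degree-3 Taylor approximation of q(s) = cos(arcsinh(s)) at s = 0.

1 - s^2/2

Let u equal the inner series; expand the outer function in u and truncate.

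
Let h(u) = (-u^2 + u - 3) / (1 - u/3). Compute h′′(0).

-2

Shift and add copies of the series according to the polynomial's terms.
The coefficient of u^2 in the expansion is -1, so h′′(0) = 2! * (-1) = -2.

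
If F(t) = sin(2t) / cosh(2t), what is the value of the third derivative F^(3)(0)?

Invert the denominator's series and multiply.
From the series, [t^3] F = -16/3; multiply by 3! = 6 to get -32.

-32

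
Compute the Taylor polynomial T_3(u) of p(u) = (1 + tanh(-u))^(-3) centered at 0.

Substitute the inner expansion into the outer series and collect powers.
[u^0] = 1;  [u^1] = 3;  [u^2] = 6;  [u^3] = 9.

9*u^3 + 6*u^2 + 3*u + 1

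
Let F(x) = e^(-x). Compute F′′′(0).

Compute the successive derivatives at the expansion point and divide by k!.
The coefficient of x^3 in the expansion is -1/6, so F′′′(0) = 3! * (-1/6) = -1.

-1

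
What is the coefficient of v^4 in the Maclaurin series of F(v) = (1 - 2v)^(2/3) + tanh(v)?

Add the two expansions coefficient-wise.
F(0) = 1
F′(0) = -1/3
F′′(0) = -8/9
F′′′(0) = -118/27
F^(4)(0) = -896/81

-112/243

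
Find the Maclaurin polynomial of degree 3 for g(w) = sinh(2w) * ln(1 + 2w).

Expand each factor separately, then convolve coefficients.
[w^0] = 0;  [w^1] = 0;  [w^2] = 4;  [w^3] = -4.

-4*w^3 + 4*w^2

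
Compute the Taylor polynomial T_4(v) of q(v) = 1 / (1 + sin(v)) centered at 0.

Write 1/(1+u) = 1 - u + u^2 - u^3 + ... and substitute the series for u.
q(0) = 1
q′(0) = -1
q′′(0) = 2
q′′′(0) = -5
q^(4)(0) = 16

2*v^4/3 - 5*v^3/6 + v^2 - v + 1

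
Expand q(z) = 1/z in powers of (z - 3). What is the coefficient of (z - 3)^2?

q(3) = 1/3
q′(3) = -1/9
q′′(3) = 2/27
The Taylor polynomial is Σ q^(k)(3)/k! · (z - 3)^k.

1/27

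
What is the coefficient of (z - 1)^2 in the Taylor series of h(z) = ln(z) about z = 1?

-1/2

Compute the successive derivatives at the expansion point and divide by k!.
h(1) = 0
h′(1) = 1
h′′(1) = -1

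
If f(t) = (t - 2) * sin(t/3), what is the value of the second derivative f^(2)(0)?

Multiply each power in the prefactor through the base expansion.
From the series, [t^2] f = 1/3; multiply by 2! = 2 to get 2/3.

2/3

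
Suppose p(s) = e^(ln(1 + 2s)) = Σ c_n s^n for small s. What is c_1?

Substitute the inner expansion into the outer series and collect powers.
p(0) = 1
p′(0) = 2

2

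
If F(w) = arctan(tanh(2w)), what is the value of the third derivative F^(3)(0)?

-32

Plug the Maclaurin series of the inner function into that of the outer and collect terms.
The coefficient of w^3 in the expansion is -16/3, so F′′′(0) = 3! * (-16/3) = -32.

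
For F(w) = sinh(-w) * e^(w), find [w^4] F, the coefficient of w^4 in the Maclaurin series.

Multiply the two series term by term and collect like powers.
So c_4 = F^(4)(0)/4! = -1/3.

-1/3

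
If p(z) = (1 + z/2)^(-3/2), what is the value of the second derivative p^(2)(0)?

15/16

The coefficient of z^2 in the expansion is 15/32, so p′′(0) = 2! * (15/32) = 15/16.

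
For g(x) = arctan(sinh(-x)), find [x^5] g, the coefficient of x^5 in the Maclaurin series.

-1/24

Compose series: expand the inner function first, then feed it into the outer expansion.
g(0) = 0
g′(0) = -1
g′′(0) = 0
g′′′(0) = 1
g^(4)(0) = 0
g^(5)(0) = -5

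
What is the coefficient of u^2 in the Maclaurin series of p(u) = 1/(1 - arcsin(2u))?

4

Plug the Maclaurin series of the inner function into that of the outer and collect terms.
p(0) = 1
p′(0) = 2
p′′(0) = 8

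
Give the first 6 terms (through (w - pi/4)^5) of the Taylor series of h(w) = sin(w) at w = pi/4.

Apply the Taylor formula c_k = f^(k)(a)/k!.
[(w - pi/4)^0] = sqrt(2)/2;  [(w - pi/4)^1] = sqrt(2)/2;  [(w - pi/4)^2] = -sqrt(2)/4;  [(w - pi/4)^3] = -sqrt(2)/12;  [(w - pi/4)^4] = sqrt(2)/48;  [(w - pi/4)^5] = sqrt(2)/240.

sqrt(2)*(w - pi/4)^5/240 + sqrt(2)*(w - pi/4)^4/48 - sqrt(2)*(w - pi/4)^3/12 - sqrt(2)*(w - pi/4)^2/4 + sqrt(2)*(w - pi/4)/2 + sqrt(2)/2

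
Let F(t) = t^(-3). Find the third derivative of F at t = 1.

-60

From the series, [(t - 1)^3] F = -10; multiply by 3! = 6 to get -60.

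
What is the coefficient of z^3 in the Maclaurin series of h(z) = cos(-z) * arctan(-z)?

5/6

Multiply the two series term by term and collect like powers.
[z^0] = 0;  [z^1] = -1;  [z^2] = 0;  [z^3] = 5/6.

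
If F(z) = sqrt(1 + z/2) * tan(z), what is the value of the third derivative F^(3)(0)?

Multiply the two series term by term and collect like powers.
The coefficient of z^3 in the expansion is 29/96, so F′′′(0) = 3! * (29/96) = 29/16.

29/16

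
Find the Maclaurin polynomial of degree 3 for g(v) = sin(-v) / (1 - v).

-5*v^3/6 - v^2 - v

Expand each factor separately, then convolve coefficients.
g(0) = 0
g′(0) = -1
g′′(0) = -2
g′′′(0) = -5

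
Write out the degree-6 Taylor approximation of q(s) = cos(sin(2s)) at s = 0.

Plug the Maclaurin series of the inner function into that of the outer and collect terms.
[s^0] = 1;  [s^1] = 0;  [s^2] = -2;  [s^3] = 0;  [s^4] = 10/3;  [s^5] = 0;  [s^6] = -148/45.

-148*s^6/45 + 10*s^4/3 - 2*s^2 + 1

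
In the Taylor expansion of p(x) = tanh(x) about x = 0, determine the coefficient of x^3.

p(0) = 0
p′(0) = 1
p′′(0) = 0
p′′′(0) = -2
So c_3 = p′′′(0)/3! = -1/3.

-1/3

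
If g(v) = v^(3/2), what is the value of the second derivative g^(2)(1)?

From the series, [(v - 1)^2] g = 3/8; multiply by 2! = 2 to get 3/4.

3/4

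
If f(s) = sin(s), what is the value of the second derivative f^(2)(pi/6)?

From the series, [(s - pi/6)^2] f = -1/4; multiply by 2! = 2 to get -1/2.

-1/2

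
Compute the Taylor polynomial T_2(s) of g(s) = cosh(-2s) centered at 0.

2*s^2 + 1

Compute the successive derivatives at the expansion point and divide by k!.
g(0) = 1
g′(0) = 0
g′′(0) = 4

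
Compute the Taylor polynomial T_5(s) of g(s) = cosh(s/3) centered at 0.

s^4/1944 + s^2/18 + 1

Apply the Taylor formula c_k = f^(k)(a)/k!.
[s^0] = 1;  [s^1] = 0;  [s^2] = 1/18;  [s^3] = 0;  [s^4] = 1/1944;  [s^5] = 0.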